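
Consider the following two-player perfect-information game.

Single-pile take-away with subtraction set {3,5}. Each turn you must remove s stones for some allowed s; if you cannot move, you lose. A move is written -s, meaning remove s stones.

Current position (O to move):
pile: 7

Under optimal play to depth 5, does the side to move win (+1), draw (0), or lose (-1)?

p1 O@[7]: -3[4]-1 -5[2]+1*
p2 X@[2] terminal -1; root [7] d5

value(7, O) = +1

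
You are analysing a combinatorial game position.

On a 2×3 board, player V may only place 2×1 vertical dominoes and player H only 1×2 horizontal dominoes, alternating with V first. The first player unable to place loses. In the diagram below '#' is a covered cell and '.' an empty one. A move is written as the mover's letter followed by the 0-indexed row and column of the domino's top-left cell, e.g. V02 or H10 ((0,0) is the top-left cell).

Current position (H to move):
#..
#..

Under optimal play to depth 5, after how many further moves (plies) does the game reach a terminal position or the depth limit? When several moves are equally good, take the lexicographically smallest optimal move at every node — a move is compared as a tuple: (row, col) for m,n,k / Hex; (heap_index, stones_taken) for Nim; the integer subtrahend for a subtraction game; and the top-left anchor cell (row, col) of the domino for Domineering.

[#../#..] H move#1: H01:+1/###/#..*, H11:+1/#../###
[###/#..] end (terminal -1, V#2); searched #../#.. to 5

PV length from [#../#..]: 1 ply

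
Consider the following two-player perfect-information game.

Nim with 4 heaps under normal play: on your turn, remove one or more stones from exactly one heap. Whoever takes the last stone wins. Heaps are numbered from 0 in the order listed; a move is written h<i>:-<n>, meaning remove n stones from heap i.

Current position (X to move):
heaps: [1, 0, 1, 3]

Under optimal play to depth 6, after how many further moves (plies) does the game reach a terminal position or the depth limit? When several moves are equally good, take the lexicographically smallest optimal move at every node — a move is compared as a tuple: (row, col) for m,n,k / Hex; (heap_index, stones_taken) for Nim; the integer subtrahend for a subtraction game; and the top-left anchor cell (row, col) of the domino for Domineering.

p1 X@[(1,0,1,3)]: h0:-1[(0,0,1,3)]-1 h2:-1[(1,0,0,3)]-1 h3:-1[(1,0,1,2)]-1 h3:-2[(1,0,1,1)]-1 h3:-3[(1,0,1,0)]+1*
p2 O@[(1,0,1,0)]: h0:-1[(0,0,1,0)]-1* h2:-1[(1,0,0,0)]-1
p3 X@[(0,0,1,0)]: h2:-1[(0,0,0,0)]+1*
p4 O@[(0,0,0,0)] terminal -1; root [(1,0,1,3)] d6

PV length from [(1,0,1,3)]: 3 plies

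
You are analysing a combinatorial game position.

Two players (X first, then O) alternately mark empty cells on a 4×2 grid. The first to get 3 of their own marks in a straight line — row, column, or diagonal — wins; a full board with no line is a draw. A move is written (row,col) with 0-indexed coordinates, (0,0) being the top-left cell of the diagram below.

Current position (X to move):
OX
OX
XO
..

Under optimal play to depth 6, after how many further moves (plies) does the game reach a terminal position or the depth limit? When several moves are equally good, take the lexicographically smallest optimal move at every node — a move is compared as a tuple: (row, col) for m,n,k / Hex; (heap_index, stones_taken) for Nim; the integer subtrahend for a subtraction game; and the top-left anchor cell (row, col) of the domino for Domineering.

[OX/OX/XO/..] X move#1: (3,0):+0/OX/OX/XO/X.*, (3,1):+0/OX/OX/XO/.X
[OX/OX/XO/X.] O move#2: (3,1):+0/OX/OX/XO/XO*
[OX/OX/XO/XO] end (terminal +0, X#3); searched OX/OX/XO/.. to 6

PV length from [OX/OX/XO/..]: 2 plies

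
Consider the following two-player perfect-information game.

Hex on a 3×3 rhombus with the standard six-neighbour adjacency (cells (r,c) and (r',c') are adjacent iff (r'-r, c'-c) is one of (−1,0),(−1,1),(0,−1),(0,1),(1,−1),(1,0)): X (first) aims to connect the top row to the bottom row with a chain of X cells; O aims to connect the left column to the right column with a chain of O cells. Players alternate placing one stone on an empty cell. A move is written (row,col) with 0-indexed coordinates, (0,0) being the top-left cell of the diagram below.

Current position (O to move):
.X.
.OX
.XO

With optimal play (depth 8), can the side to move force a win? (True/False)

O winning at [.X./.OX/.XO]: True

[.X./.OX/.XO] O move#1: (0,0):-1/OX./.OX/.XO, (0,2):+1/.XO/.OX/.XO*, (1,0):-1/.X./OOX/.XO, (2,0):-1/.X./.OX/OXO
[.XO/.OX/.XO] X move#2: (0,0):-1/XXO/.OX/.XO*, (1,0):-1/.XO/XOX/.XO, (2,0):-1/.XO/.OX/XXO
[XXO/.OX/.XO] O move#3: (1,0):+1/XXO/OOX/.XO*, (2,0):+1/XXO/.OX/OXO
[XXO/OOX/.XO] end (terminal -1, X#4); searched .X./.OX/.XO to 8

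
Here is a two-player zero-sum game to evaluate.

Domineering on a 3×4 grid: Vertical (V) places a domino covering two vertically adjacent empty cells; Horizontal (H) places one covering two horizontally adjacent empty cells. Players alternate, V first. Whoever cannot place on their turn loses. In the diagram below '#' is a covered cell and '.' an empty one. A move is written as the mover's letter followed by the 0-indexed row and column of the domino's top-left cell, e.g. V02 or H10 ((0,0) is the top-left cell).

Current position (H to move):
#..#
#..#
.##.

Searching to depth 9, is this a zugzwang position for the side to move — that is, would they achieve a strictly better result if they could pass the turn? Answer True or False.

p1 H@[#..#/#..#/.##.]: H01[####/#..#/.##.]+1* H11[#..#/####/.##.]+1
p2 V@[####/#..#/.##.] terminal -1; root [#..#/#..#/.##.] d9
if H skipped the turn, V would face:
~ p1 V@[#..#/#..#/.##.]: V01[##.#/##.#/.##.]+1* V02[#.##/#.##/.##.]+1
~ p2 H@[##.#/##.#/.##.] terminal -1; root [#..#/#..#/.##.] d9
compare (H): move=+1 vs pass=-1

zugzwang(#..#/#..#/.##., H) = False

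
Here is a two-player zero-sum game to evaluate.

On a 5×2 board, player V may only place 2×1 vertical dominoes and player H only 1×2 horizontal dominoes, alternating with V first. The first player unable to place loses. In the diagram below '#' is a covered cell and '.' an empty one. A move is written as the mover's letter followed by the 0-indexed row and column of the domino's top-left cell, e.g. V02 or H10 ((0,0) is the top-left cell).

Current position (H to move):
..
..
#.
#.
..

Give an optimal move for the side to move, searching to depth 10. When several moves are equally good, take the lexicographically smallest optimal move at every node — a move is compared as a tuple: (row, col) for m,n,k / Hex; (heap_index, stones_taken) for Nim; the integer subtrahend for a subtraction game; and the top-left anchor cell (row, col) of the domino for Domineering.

[../../#./#./..] H move#1: H00:+1/##/../#./#./..*, H10:+1/../##/#./#./.., H40:-1/../../#./#./##
[##/../#./#./..] V move#2: V11:-1/##/.#/##/#./..*, V21:-1/##/../##/##/.., V31:-1/##/../#./##/.#
[##/.#/##/#./..] H move#3: H40:+1/##/.#/##/#./##*
[##/.#/##/#./##] end (terminal -1, V#4); searched ../../#./#./.. to 10

H's best at [../../#./#./..]: H00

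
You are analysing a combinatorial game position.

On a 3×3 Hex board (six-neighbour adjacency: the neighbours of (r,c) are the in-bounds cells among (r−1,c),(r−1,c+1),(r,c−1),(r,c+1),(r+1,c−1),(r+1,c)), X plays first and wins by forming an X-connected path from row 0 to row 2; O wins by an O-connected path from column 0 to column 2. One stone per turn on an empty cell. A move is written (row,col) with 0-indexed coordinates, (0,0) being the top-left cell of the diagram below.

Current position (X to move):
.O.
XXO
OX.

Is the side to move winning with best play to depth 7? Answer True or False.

X winning at [.O./XXO/OX.]: True

p1 X@[.O./XXO/OX.]: (0,0)[XO./XXO/OX.]+1* (0,2)[.OX/XXO/OX.]+1 (2,2)[.O./XXO/OXX]+1
p2 O@[XO./XXO/OX.] terminal -1; root [.O./XXO/OX.] d7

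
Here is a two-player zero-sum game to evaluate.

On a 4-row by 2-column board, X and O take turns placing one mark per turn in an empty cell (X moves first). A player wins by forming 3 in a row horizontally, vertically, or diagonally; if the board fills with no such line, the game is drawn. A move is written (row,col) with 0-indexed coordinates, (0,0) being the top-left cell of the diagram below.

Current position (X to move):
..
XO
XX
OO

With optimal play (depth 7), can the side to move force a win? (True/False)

X winning at [../XO/XX/OO]: True

ply 1, X at ../XO/XX/OO | (0,0)=+1→X./XO/XX/OO*; (0,1)=+0→.X/XO/XX/OO
ply 2: X./XO/XX/OO is terminal -1 (O); from ../XO/XX/OO depth 7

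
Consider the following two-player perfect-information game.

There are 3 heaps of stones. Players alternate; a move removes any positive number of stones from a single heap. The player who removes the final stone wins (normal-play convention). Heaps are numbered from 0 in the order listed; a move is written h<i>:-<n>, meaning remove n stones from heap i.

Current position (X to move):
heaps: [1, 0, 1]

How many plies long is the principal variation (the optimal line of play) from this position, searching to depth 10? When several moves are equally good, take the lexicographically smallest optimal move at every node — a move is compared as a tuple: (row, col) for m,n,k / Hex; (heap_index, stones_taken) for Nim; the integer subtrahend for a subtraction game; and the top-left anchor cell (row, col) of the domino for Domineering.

p1 X@[(1,0,1)]: h0:-1[(0,0,1)]-1* h2:-1[(1,0,0)]-1
p2 O@[(0,0,1)]: h2:-1[(0,0,0)]+1*
p3 X@[(0,0,0)] terminal -1; root [(1,0,1)] d10

PV length from [(1,0,1)]: 2 plies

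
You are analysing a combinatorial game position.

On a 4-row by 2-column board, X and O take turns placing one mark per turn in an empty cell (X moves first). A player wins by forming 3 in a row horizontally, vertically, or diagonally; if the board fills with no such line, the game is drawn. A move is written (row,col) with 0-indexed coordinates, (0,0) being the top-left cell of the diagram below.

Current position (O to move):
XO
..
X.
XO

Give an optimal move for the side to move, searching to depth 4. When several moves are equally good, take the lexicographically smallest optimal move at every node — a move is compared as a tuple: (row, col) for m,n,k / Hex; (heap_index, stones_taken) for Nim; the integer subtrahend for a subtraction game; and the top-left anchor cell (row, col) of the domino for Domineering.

[XO/../X./XO] O move#1: (1,0):+0/XO/O./X./XO*, (1,1):-1/XO/.O/X./XO, (2,1):-1/XO/../XO/XO
[XO/O./X./XO] X move#2: (1,1):+0/XO/OX/X./XO*, (2,1):+0/XO/O./XX/XO
[XO/OX/X./XO] O move#3: (2,1):+0/XO/OX/XO/XO*
[XO/OX/XO/XO] end (terminal +0, X#4); searched XO/../X./XO to 4

O's best at [XO/../X./XO]: (1,0)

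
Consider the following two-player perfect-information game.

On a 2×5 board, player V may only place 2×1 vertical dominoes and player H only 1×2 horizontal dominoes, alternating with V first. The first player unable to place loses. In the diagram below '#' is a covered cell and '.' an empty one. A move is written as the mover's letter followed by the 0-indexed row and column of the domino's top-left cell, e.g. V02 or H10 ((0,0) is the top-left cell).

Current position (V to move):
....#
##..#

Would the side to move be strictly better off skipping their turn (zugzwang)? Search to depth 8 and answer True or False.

ply 1, V at ....#/##..# | V02=+1→..#.#/###.#*; V03=-1→...##/##.##
ply 2, H at ..#.#/###.# | H00=-1→###.#/###.#*
ply 3, V at ###.#/###.# | V03=+1→#####/#####*
ply 4: #####/##### is terminal -1 (H); from ....#/##..# depth 8
pass branch (H moves first from the same position):
  | ply 1, H at ....#/##..# | H00=-1→##..#/##..#; H01=-1→.##.#/##..#; H02=+1→..###/##..#*; H12=+1→....#/#####
  | ply 2: ..###/##..# is terminal -1 (V); from ....#/##..# depth 8
V moving scores +1; V passing scores -1

zugzwang(....#/##..#, V) = False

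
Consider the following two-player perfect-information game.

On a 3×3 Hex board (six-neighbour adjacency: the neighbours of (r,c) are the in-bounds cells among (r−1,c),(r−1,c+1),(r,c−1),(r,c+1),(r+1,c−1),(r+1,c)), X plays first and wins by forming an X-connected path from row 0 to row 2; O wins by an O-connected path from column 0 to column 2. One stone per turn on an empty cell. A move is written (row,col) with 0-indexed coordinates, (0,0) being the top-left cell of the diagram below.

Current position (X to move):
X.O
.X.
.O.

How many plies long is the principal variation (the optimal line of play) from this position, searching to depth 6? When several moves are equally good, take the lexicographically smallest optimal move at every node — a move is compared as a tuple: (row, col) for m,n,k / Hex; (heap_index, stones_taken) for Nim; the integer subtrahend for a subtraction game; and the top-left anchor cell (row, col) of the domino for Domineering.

PV length from [X.O/.X./.O.]: 5 plies

[X.O/.X./.O.] X move#1: (0,1):-1/XXO/.X./.O., (1,0):-1/X.O/XX./.O., (1,2):+1/X.O/.XX/.O.*, (2,0):+1/X.O/.X./XO., (2,2):+1/X.O/.X./.OX
[X.O/.XX/.O.] O move#2: (0,1):-1/XOO/.XX/.O.*, (1,0):-1/X.O/OXX/.O., (2,0):-1/X.O/.XX/OO., (2,2):-1/X.O/.XX/.OO
[XOO/.XX/.O.] X move#3: (1,0):+1/XOO/XXX/.O.*, (2,0):-1/XOO/.XX/XO., (2,2):-1/XOO/.XX/.OX
[XOO/XXX/.O.] O move#4: (2,0):-1/XOO/XXX/OO.*, (2,2):-1/XOO/XXX/.OO
[XOO/XXX/OO.] X move#5: (2,2):+1/XOO/XXX/OOX*
[XOO/XXX/OOX] end (terminal -1, O#6); searched X.O/.X./.O. to 6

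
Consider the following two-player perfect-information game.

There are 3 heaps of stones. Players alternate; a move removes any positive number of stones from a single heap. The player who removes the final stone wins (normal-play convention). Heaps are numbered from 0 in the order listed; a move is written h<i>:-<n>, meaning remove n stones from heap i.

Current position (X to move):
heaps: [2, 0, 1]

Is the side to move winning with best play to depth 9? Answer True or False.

ply 1, X at (2,0,1) | h0:-1=+1→(1,0,1)*; h0:-2=-1→(0,0,1); h2:-1=-1→(2,0,0)
ply 2, O at (1,0,1) | h0:-1=-1→(0,0,1)*; h2:-1=-1→(1,0,0)
ply 3, X at (0,0,1) | h2:-1=+1→(0,0,0)*
ply 4: (0,0,0) is terminal -1 (O); from (2,0,1) depth 9

X winning at [(2,0,1)]: True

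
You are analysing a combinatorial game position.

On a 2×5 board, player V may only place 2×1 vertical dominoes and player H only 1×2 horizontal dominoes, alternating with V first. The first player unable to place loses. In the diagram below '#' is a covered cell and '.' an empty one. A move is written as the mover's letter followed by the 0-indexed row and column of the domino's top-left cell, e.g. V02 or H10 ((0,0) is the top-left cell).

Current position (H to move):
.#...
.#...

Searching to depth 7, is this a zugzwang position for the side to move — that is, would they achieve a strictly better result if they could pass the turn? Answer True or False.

zugzwang(.#.../.#..., H) = False

ply 1, H at .#.../.#... | H02=-1→.###./.#...*; H03=-1→.#.##/.#...; H12=-1→.#.../.###.; H13=-1→.#.../.#.##
ply 2, V at .###./.#... | V00=-1→####./##...; V04=+1→.####/.#..#*
ply 3, H at .####/.#..# | H12=-1→.####/.####*
ply 4, V at .####/.#### | V00=+1→#####/#####*
ply 5: #####/##### is terminal -1 (H); from .#.../.#... depth 7
suppose H passes — search the same position with V to move:
pass> ply 1, V at .#.../.#... | V00=-1→##.../##...; V02=-1→.##../.##..; V03=+1→.#.#./.#.#.*; V04=-1→.#..#/.#..#
pass> ply 2: .#.#./.#.#. is terminal -1 (H); from .#.../.#... depth 7
for H: play -1, pass -1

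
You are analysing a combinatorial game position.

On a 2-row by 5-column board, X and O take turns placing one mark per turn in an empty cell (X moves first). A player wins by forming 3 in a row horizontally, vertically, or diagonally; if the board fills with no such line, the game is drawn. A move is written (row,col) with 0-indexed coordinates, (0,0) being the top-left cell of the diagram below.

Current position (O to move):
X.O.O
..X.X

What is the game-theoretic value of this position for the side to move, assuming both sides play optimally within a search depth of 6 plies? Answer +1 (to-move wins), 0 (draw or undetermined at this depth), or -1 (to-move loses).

[X.O.O/..X.X] O move#1: (0,1):-1/XOO.O/..X.X, (0,3):+1/X.OOO/..X.X*, (1,0):-1/X.O.O/O.X.X, (1,1):-1/X.O.O/.OX.X, (1,3):+0/X.O.O/..XOX
[X.OOO/..X.X] end (terminal -1, X#2); searched X.O.O/..X.X to 6

value(X.O.O/..X.X, O) = +1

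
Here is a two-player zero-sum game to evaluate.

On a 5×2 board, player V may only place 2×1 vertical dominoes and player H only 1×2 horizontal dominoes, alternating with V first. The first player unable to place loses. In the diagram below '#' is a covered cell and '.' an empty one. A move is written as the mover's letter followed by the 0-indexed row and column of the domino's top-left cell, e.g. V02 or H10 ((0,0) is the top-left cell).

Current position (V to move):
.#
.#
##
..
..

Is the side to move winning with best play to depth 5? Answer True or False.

V winning at [.#/.#/##/../..]: True

p1 V@[.#/.#/##/../..]: V00[##/##/##/../..]-1 V30[.#/.#/##/#./#.]+1* V31[.#/.#/##/.#/.#]+1
p2 H@[.#/.#/##/#./#.] terminal -1; root [.#/.#/##/../..] d5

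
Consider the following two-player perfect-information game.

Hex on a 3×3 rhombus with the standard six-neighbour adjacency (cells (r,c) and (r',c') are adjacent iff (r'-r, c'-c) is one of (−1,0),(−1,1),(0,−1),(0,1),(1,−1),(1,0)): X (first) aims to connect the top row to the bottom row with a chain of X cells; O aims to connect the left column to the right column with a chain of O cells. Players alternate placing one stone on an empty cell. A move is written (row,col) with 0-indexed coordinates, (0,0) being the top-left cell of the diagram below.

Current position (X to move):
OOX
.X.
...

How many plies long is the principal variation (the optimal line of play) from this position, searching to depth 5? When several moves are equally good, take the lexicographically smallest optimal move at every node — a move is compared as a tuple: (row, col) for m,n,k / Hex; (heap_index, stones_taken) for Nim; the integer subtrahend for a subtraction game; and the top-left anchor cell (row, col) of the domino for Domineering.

PV length from [OOX/.X./...]: 3 plies

[OOX/.X./...] X move#1: (1,0):+1/OOX/XX./...*, (1,2):+1/OOX/.XX/..., (2,0):+1/OOX/.X./X.., (2,1):+1/OOX/.X./.X., (2,2):+1/OOX/.X./..X
[OOX/XX./...] O move#2: (1,2):-1/OOX/XXO/...*, (2,0):-1/OOX/XX./O.., (2,1):-1/OOX/XX./.O., (2,2):-1/OOX/XX./..O
[OOX/XXO/...] X move#3: (2,0):+1/OOX/XXO/X..*, (2,1):+1/OOX/XXO/.X., (2,2):+1/OOX/XXO/..X
[OOX/XXO/X..] end (terminal -1, O#4); searched OOX/.X./... to 5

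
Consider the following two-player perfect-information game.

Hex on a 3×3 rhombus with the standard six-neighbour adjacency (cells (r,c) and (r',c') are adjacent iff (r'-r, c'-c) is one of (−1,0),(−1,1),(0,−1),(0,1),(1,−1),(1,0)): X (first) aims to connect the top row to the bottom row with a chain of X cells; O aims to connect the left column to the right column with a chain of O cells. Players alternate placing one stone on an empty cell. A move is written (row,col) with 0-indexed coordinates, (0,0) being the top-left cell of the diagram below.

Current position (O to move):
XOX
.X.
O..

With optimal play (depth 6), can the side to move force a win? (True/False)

O winning at [XOX/.X./O..]: True

p1 O@[XOX/.X./O..]: (1,0)[XOX/OX./O..]-1 (1,2)[XOX/.XO/O..]-1 (2,1)[XOX/.X./OO.]+1* (2,2)[XOX/.X./O.O]-1
p2 X@[XOX/.X./OO.]: (1,0)[XOX/XX./OO.]-1* (1,2)[XOX/.XX/OO.]-1 (2,2)[XOX/.X./OOX]-1
p3 O@[XOX/XX./OO.]: (1,2)[XOX/XXO/OO.]+1* (2,2)[XOX/XX./OOO]+1
p4 X@[XOX/XXO/OO.] terminal -1; root [XOX/.X./O..] d6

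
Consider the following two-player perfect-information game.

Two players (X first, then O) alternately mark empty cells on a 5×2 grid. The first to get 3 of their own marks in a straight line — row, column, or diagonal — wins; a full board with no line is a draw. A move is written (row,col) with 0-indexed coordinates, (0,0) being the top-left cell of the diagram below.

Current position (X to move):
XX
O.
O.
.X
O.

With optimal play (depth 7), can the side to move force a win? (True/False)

X winning at [XX/O./O./.X/O.]: False

ply 1, X at XX/O./O./.X/O. | (1,1)=-1→XX/OX/O./.X/O.; (2,1)=-1→XX/O./OX/.X/O.; (3,0)=+0→XX/O./O./XX/O.*; (4,1)=-1→XX/O./O./.X/OX
ply 2, O at XX/O./O./XX/O. | (1,1)=+0→XX/OO/O./XX/O.*; (2,1)=+0→XX/O./OO/XX/O.; (4,1)=+0→XX/O./O./XX/OO
ply 3, X at XX/OO/O./XX/O. | (2,1)=+0→XX/OO/OX/XX/O.*; (4,1)=+0→XX/OO/O./XX/OX
ply 4, O at XX/OO/OX/XX/O. | (4,1)=+0→XX/OO/OX/XX/OO*
ply 5: XX/OO/OX/XX/OO is terminal +0 (X); from XX/O./O./.X/O. depth 7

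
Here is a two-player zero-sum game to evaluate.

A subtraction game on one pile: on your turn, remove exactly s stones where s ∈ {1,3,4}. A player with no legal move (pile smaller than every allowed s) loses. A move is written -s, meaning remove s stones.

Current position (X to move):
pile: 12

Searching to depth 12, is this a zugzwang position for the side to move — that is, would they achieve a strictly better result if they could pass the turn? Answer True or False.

p1 X@[12]: -1[11]-1 -3[9]+1* -4[8]-1
p2 O@[9]: -1[8]-1* -3[6]-1 -4[5]-1
p3 X@[8]: -1[7]+1* -3[5]-1 -4[4]-1
p4 O@[7]: -1[6]-1* -3[4]-1 -4[3]-1
p5 X@[6]: -1[5]-1 -3[3]-1 -4[2]+1*
p6 O@[2]: -1[1]-1*
p7 X@[1]: -1[0]+1*
p8 O@[0] terminal -1; root [12] d12
suppose X passes — search the same position with O to move:
pass> p1 O@[12]: -1[11]-1 -3[9]+1* -4[8]-1
pass> p2 X@[9]: -1[8]-1* -3[6]-1 -4[5]-1
pass> p3 O@[8]: -1[7]+1* -3[5]-1 -4[4]-1
pass> p4 X@[7]: -1[6]-1* -3[4]-1 -4[3]-1
pass> p5 O@[6]: -1[5]-1 -3[3]-1 -4[2]+1*
pass> p6 X@[2]: -1[1]-1*
pass> p7 O@[1]: -1[0]+1*
pass> p8 X@[0] terminal -1; root [12] d12
for X: play +1, pass -1

zugzwang(12, X) = False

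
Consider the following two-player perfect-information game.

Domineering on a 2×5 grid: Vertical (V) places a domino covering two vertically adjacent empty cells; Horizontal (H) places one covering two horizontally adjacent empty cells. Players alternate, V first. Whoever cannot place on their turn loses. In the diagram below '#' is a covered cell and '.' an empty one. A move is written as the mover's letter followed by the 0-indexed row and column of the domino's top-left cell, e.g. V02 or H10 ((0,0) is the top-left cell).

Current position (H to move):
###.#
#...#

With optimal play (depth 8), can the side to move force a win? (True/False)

H winning at [###.#/#...#]: True

[###.#/#...#] H move#1: H11:-1/###.#/###.#, H12:+1/###.#/#.###*
[###.#/#.###] end (terminal -1, V#2); searched ###.#/#...# to 8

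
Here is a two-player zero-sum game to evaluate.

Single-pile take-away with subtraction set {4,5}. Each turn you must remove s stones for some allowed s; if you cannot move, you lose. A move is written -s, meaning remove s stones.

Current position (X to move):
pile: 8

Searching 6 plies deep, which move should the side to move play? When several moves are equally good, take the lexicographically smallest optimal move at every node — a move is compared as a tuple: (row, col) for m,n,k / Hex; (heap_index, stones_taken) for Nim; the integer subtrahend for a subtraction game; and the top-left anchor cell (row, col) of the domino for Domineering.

[8] X move#1: -4:-1/4, -5:+1/3*
[3] end (terminal -1, O#2); searched 8 to 6

X's best at [8]: -5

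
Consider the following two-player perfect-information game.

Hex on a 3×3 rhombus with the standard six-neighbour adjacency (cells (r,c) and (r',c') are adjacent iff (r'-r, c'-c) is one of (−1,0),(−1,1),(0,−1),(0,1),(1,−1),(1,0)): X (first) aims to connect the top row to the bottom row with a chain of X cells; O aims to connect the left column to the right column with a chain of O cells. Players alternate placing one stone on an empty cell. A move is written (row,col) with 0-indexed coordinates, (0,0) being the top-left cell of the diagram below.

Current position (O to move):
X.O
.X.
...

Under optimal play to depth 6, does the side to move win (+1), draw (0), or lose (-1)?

p1 O@[X.O/.X./...]: (0,1)[XOO/.X./...]-1* (1,0)[X.O/OX./...]-1 (1,2)[X.O/.XO/...]-1 (2,0)[X.O/.X./O..]-1 (2,1)[X.O/.X./.O.]-1 (2,2)[X.O/.X./..O]-1
p2 X@[XOO/.X./...]: (1,0)[XOO/XX./...]+1* (1,2)[XOO/.XX/...]-1 (2,0)[XOO/.X./X..]-1 (2,1)[XOO/.X./.X.]-1 (2,2)[XOO/.X./..X]-1
p3 O@[XOO/XX./...]: (1,2)[XOO/XXO/...]-1* (2,0)[XOO/XX./O..]-1 (2,1)[XOO/XX./.O.]-1 (2,2)[XOO/XX./..O]-1
p4 X@[XOO/XXO/...]: (2,0)[XOO/XXO/X..]+1* (2,1)[XOO/XXO/.X.]+1 (2,2)[XOO/XXO/..X]+1
p5 O@[XOO/XXO/X..] terminal -1; root [X.O/.X./...] d6

value(X.O/.X./..., O) = -1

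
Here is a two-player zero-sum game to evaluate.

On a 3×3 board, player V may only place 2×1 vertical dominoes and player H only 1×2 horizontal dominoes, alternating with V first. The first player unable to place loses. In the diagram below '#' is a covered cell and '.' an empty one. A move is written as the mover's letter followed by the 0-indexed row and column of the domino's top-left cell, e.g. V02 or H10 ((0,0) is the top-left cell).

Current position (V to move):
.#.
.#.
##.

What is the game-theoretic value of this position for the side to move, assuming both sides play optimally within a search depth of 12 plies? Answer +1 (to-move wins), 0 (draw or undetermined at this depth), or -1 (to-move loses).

value(.#./.#./##., V) = +1

p1 V@[.#./.#./##.]: V00[##./##./##.]+1* V02[.##/.##/##.]+1 V12[.#./.##/###]+1
p2 H@[##./##./##.] terminal -1; root [.#./.#./##.] d12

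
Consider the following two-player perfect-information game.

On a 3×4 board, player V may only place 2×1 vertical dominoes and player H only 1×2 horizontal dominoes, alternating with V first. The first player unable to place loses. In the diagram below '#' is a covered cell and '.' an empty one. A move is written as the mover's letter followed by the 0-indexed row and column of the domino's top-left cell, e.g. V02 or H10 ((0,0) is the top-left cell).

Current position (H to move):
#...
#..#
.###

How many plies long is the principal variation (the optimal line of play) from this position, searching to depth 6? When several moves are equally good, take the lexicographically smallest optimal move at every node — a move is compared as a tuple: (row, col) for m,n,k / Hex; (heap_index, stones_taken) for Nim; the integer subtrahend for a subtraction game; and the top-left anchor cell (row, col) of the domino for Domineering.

p1 H@[#.../#..#/.###]: H01[###./#..#/.###]+1* H02[#.##/#..#/.###]-1 H11[#.../####/.###]+1
p2 V@[###./#..#/.###] terminal -1; root [#.../#..#/.###] d6

PV length from [#.../#..#/.###]: 1 ply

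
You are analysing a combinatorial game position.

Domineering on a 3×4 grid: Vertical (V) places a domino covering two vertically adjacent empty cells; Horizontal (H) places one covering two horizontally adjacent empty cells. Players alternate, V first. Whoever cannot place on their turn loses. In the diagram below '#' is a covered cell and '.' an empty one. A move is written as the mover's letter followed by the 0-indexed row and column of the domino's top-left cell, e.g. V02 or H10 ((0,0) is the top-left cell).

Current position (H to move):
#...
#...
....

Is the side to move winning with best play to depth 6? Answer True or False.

H winning at [#.../#.../....]: True

[#.../#.../....] H move#1: H01:-1/###./#.../...., H02:-1/#.##/#.../...., H11:+1/#.../###./....*, H12:+1/#.../#.##/...., H20:-1/#.../#.../##.., H21:-1/#.../#.../.##., H22:-1/#.../#.../..##
[#.../###./....] V move#2: V03:-1/#..#/####/....*, V13:-1/#.../####/...#
[#..#/####/....] H move#3: H01:+1/####/####/....*, H20:+1/#..#/####/##.., H21:+1/#..#/####/.##., H22:+1/#..#/####/..##
[####/####/....] end (terminal -1, V#4); searched #.../#.../.... to 6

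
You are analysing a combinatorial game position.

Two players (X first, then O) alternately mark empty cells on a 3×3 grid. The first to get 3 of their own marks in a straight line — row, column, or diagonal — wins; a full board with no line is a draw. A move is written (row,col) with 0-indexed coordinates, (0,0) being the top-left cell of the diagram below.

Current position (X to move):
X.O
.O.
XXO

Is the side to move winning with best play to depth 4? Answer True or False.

[X.O/.O./XXO] X move#1: (0,1):-1/XXO/.O./XXO, (1,0):+1/X.O/XO./XXO*, (1,2):+0/X.O/.OX/XXO
[X.O/XO./XXO] end (terminal -1, O#2); searched X.O/.O./XXO to 4

X winning at [X.O/.O./XXO]: True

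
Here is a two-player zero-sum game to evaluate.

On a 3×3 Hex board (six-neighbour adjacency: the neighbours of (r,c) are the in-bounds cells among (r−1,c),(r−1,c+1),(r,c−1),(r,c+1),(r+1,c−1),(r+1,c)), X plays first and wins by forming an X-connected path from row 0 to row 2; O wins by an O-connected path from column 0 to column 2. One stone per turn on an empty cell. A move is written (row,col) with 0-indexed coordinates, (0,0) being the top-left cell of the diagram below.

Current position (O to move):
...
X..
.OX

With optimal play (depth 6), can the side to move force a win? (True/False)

[.../X../.OX] O move#1: (0,0):-1/O../X../.OX*, (0,1):-1/.O./X../.OX, (0,2):-1/..O/X../.OX, (1,1):-1/.../XO./.OX, (1,2):-1/.../X.O/.OX, (2,0):-1/.../X../OOX
[O../X../.OX] X move#2: (0,1):+1/OX./X../.OX*, (0,2):+1/O.X/X../.OX, (1,1):+1/O../XX./.OX, (1,2):+1/O../X.X/.OX, (2,0):+1/O../X../XOX
[OX./X../.OX] O move#3: (0,2):-1/OXO/X../.OX*, (1,1):-1/OX./XO./.OX, (1,2):-1/OX./X.O/.OX, (2,0):-1/OX./X../OOX
[OXO/X../.OX] X move#4: (1,1):+1/OXO/XX./.OX*, (1,2):+1/OXO/X.X/.OX, (2,0):+1/OXO/X../XOX
[OXO/XX./.OX] O move#5: (1,2):-1/OXO/XXO/.OX*, (2,0):-1/OXO/XX./OOX
[OXO/XXO/.OX] X move#6: (2,0):+1/OXO/XXO/XOX*
[OXO/XXO/XOX] end (terminal -1, O#7); searched .../X../.OX to 6

O winning at [.../X../.OX]: False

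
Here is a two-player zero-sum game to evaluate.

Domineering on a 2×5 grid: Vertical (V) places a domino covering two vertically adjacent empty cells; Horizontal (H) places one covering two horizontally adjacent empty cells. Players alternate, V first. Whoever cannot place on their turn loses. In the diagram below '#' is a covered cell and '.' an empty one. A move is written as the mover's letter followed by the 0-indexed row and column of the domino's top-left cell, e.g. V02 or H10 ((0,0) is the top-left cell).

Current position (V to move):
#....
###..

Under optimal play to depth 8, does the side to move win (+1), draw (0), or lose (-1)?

value(#..../###.., V) = +1

p1 V@[#..../###..]: V03[#..#./####.]+1* V04[#...#/###.#]-1
p2 H@[#..#./####.]: H01[####./####.]-1*
p3 V@[####./####.]: V04[#####/#####]+1*
p4 H@[#####/#####] terminal -1; root [#..../###..] d8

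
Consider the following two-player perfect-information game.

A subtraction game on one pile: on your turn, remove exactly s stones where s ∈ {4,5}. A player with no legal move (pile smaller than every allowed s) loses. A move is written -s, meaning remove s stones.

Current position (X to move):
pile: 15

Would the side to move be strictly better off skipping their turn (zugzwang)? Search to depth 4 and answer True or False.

p1 X@[15]: -4[11]+1* -5[10]+1
p2 O@[11]: -4[7]-1* -5[6]-1
p3 X@[7]: -4[3]+1* -5[2]+1
p4 O@[3] terminal -1; root [15] d4
suppose X passes — search the same position with O to move:
pass> p1 O@[15]: -4[11]+1* -5[10]+1
pass> p2 X@[11]: -4[7]-1* -5[6]-1
pass> p3 O@[7]: -4[3]+1* -5[2]+1
pass> p4 X@[3] terminal -1; root [15] d4
for X: play +1, pass -1

zugzwang(15, X) = False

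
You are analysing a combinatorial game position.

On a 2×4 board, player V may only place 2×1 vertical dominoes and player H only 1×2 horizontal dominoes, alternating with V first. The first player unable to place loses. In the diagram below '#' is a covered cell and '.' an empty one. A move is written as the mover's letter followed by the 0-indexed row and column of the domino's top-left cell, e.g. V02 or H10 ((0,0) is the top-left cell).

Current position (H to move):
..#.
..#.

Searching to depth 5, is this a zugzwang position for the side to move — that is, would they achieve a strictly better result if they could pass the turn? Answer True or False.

ply 1, H at ..#./..#. | H00=+1→###./..#.*; H10=+1→..#./###.
ply 2, V at ###./..#. | V03=-1→####/..##*
ply 3, H at ####/..## | H10=+1→####/####*
ply 4: ####/#### is terminal -1 (V); from ..#./..#. depth 5
suppose H passes — search the same position with V to move:
pass> ply 1, V at ..#./..#. | V00=+1→#.#./#.#.*; V01=+1→.##./.##.; V03=-1→..##/..##
pass> ply 2: #.#./#.#. is terminal -1 (H); from ..#./..#. depth 5
for H: play +1, pass -1

zugzwang(..#./..#., H) = False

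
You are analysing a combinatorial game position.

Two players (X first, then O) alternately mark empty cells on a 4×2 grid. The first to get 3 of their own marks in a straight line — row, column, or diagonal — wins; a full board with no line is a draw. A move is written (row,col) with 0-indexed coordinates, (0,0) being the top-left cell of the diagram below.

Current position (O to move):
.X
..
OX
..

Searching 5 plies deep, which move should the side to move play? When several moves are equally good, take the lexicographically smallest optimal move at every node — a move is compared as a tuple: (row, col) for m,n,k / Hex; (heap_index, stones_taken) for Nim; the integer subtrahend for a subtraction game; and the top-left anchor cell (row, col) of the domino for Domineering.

O's best at [.X/../OX/..]: (1,1)

[.X/../OX/..] O move#1: (0,0):-1/OX/../OX/.., (1,0):-1/.X/O./OX/.., (1,1):+0/.X/.O/OX/..*, (3,0):-1/.X/../OX/O., (3,1):-1/.X/../OX/.O
[.X/.O/OX/..] X move#2: (0,0):+0/XX/.O/OX/..*, (1,0):+0/.X/XO/OX/.., (3,0):+0/.X/.O/OX/X., (3,1):-1/.X/.O/OX/.X
[XX/.O/OX/..] O move#3: (1,0):+0/XX/OO/OX/..*, (3,0):+0/XX/.O/OX/O., (3,1):+0/XX/.O/OX/.O
[XX/OO/OX/..] X move#4: (3,0):+0/XX/OO/OX/X.*, (3,1):-1/XX/OO/OX/.X
[XX/OO/OX/X.] O move#5: (3,1):+0/XX/OO/OX/XO*
[XX/OO/OX/XO] end (terminal +0, X#6); searched .X/../OX/.. to 5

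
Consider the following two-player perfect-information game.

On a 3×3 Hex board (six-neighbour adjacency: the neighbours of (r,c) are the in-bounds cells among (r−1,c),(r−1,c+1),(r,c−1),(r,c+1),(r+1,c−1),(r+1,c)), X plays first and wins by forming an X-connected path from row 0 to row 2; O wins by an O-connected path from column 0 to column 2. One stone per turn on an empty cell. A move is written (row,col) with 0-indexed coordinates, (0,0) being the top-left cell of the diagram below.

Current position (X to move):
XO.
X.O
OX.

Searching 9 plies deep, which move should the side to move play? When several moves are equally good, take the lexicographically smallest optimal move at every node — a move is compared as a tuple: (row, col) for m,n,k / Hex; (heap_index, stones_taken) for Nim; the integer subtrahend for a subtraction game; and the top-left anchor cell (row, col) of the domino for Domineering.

[XO./X.O/OX.] X move#1: (0,2):-1/XOX/X.O/OX., (1,1):+1/XO./XXO/OX.*, (2,2):-1/XO./X.O/OXX
[XO./XXO/OX.] end (terminal -1, O#2); searched XO./X.O/OX. to 9

X's best at [XO./X.O/OX.]: (1,1)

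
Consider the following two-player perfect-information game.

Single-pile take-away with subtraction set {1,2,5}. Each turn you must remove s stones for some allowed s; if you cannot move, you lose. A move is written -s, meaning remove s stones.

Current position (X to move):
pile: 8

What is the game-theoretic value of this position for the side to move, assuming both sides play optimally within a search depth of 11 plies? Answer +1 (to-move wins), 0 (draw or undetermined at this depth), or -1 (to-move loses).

p1 X@[8]: -1[7]-1 -2[6]+1* -5[3]+1
p2 O@[6]: -1[5]-1* -2[4]-1 -5[1]-1
p3 X@[5]: -1[4]-1 -2[3]+1* -5[0]+1
p4 O@[3]: -1[2]-1* -2[1]-1
p5 X@[2]: -1[1]-1 -2[0]+1*
p6 O@[0] terminal -1; root [8] d11

value(8, X) = +1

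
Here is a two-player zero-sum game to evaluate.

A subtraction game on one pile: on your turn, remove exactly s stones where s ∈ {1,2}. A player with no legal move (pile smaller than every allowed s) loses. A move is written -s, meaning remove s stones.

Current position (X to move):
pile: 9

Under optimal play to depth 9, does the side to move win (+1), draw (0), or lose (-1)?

value(9, X) = -1

p1 X@[9]: -1[8]-1* -2[7]-1
p2 O@[8]: -1[7]-1 -2[6]+1*
p3 X@[6]: -1[5]-1* -2[4]-1
p4 O@[5]: -1[4]-1 -2[3]+1*
p5 X@[3]: -1[2]-1* -2[1]-1
p6 O@[2]: -1[1]-1 -2[0]+1*
p7 X@[0] terminal -1; root [9] d9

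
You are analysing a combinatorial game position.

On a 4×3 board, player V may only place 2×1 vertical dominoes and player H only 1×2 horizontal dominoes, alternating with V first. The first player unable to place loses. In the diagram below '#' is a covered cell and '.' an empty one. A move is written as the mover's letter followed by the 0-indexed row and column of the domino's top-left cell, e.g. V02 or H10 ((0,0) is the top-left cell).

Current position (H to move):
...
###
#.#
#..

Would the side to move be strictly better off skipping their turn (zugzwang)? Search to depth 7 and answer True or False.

zugzwang(.../###/#.#/#.., H) = False

ply 1, H at .../###/#.#/#.. | H00=-1→##./###/#.#/#..; H01=-1→.##/###/#.#/#..; H31=+1→.../###/#.#/###*
ply 2: .../###/#.#/### is terminal -1 (V); from .../###/#.#/#.. depth 7
suppose H passes — search the same position with V to move:
pass> ply 1, V at .../###/#.#/#.. | V21=-1→.../###/###/##.*
pass> ply 2, H at .../###/###/##. | H00=+1→##./###/###/##.*; H01=+1→.##/###/###/##.
pass> ply 3: ##./###/###/##. is terminal -1 (V); from .../###/#.#/#.. depth 7
for H: play +1, pass +1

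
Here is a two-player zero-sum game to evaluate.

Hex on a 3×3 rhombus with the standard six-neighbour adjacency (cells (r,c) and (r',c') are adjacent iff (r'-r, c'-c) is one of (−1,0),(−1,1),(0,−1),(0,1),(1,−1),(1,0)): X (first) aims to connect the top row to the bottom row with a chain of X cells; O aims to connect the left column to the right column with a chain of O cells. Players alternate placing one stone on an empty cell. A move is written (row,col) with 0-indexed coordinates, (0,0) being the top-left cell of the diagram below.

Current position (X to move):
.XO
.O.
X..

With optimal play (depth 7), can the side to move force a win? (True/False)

X winning at [.XO/.O./X..]: True

p1 X@[.XO/.O./X..]: (0,0)[XXO/.O./X..]-1 (1,0)[.XO/XO./X..]+1* (1,2)[.XO/.OX/X..]-1 (2,1)[.XO/.O./XX.]-1 (2,2)[.XO/.O./X.X]-1
p2 O@[.XO/XO./X..] terminal -1; root [.XO/.O./X..] d7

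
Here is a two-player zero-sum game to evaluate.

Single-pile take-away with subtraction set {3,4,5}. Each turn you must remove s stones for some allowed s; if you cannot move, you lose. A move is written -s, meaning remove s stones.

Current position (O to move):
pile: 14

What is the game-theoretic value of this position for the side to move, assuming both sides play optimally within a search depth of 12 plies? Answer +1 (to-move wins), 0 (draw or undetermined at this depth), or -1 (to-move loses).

value(14, O) = +1

[14] O move#1: -3:-1/11, -4:+1/10*, -5:+1/9
[10] X move#2: -3:-1/7*, -4:-1/6, -5:-1/5
[7] O move#3: -3:-1/4, -4:-1/3, -5:+1/2*
[2] end (terminal -1, X#4); searched 14 to 12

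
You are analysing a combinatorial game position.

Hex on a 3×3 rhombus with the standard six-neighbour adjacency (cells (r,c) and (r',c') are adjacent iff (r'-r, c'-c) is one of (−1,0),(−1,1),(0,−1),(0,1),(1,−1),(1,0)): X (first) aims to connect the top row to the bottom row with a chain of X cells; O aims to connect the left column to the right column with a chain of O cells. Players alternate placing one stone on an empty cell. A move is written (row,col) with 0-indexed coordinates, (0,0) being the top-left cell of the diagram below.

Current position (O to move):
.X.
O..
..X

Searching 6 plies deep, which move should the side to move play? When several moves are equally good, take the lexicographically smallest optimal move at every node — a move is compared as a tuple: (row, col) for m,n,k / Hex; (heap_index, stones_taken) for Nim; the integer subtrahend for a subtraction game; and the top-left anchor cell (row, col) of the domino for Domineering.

O's best at [.X./O../..X]: (1,1)

p1 O@[.X./O../..X]: (0,0)[OX./O../..X]-1 (0,2)[.XO/O../..X]-1 (1,1)[.X./OO./..X]+1* (1,2)[.X./O.O/..X]-1 (2,0)[.X./O../O.X]-1 (2,1)[.X./O../.OX]-1
p2 X@[.X./OO./..X]: (0,0)[XX./OO./..X]-1* (0,2)[.XX/OO./..X]-1 (1,2)[.X./OOX/..X]-1 (2,0)[.X./OO./X.X]-1 (2,1)[.X./OO./.XX]-1
p3 O@[XX./OO./..X]: (0,2)[XXO/OO./..X]+1* (1,2)[XX./OOO/..X]+1 (2,0)[XX./OO./O.X]+1 (2,1)[XX./OO./.OX]+1
p4 X@[XXO/OO./..X] terminal -1; root [.X./O../..X] d6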